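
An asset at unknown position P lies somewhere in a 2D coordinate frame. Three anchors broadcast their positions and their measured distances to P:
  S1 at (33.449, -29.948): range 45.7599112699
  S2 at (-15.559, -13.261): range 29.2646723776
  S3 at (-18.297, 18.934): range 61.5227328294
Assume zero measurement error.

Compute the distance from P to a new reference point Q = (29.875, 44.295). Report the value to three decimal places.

95.445

eq1: (x − 33.449)² + (y + 29.948)² = 45.7599112699²
eq2: (x + 15.559)² + (y + 13.261)² = 29.2646723776²
eq3: (x + 18.297)² + (y − 18.934)² = 61.5227328294²
eq3−eq2, eq3−eq1 (x²,y² cancel):
  5.476·x − 64.390·y = 2653.285642
  103.492·x − 97.764·y = 3013.518915
det = 5.476·-97.764 − -64.390·103.492 = 6128.494216
x = (2653.285642·-97.764 − -64.390·3013.518915) / 6128.494216 = -10.664175
y = (5.476·3013.518915 − 2653.285642·103.492) / 6128.494216 = -42.113413
|P − Q| = √((-10.664175 − 29.875)² + (-42.113413 − 44.295)²) = 95.445474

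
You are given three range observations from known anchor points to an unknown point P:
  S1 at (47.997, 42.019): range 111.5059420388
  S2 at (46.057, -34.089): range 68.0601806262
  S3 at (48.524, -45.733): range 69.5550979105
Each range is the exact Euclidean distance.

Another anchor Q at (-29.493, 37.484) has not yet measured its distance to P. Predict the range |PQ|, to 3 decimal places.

83.466

eq1: (x − 47.997)² + (y − 42.019)² = 111.5059420388²
eq2: (x − 46.057)² + (y + 34.089)² = 68.0601806262²
eq3: (x − 48.524)² + (y + 45.733)² = 69.5550979105²
eq2−eq1, eq2−eq3 (x²,y² cancel):
  3.880·x + 152.216·y = -7015.385723
  4.934·x − 23.288·y = 957.055237
det = 3.880·-23.288 − 152.216·4.934 = -841.391184
x = (-7015.385723·-23.288 − 152.216·957.055237) / -841.391184 = -21.030863
y = (3.880·957.055237 − -7015.385723·4.934) / -841.391184 = -45.552281
|P − Q| = √((-21.030863 − -29.493)² + (-45.552281 − 37.484)²) = 83.466351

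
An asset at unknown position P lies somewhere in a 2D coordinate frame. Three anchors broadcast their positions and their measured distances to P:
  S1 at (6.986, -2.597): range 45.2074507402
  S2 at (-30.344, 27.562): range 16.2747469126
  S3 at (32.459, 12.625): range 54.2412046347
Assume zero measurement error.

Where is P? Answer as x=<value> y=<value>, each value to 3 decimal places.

eq1: (x − 6.986)² + (y + 2.597)² = 45.2074507402²
eq2: (x + 30.344)² + (y − 27.562)² = 16.2747469126²
eq3: (x − 32.459)² + (y − 12.625)² = 54.2412046347²
eq2−eq3, eq2−eq1 (x²,y² cancel):
  125.606·x − 29.874·y = -3144.685767
  74.660·x − 60.318·y = -3403.719790
det = 125.606·-60.318 − -29.874·74.660 = -5345.909868
x = (-3144.685767·-60.318 − -29.874·-3403.719790) / -5345.909868 = -16.460889
y = (125.606·-3403.719790 − -3144.685767·74.660) / -5345.909868 = 36.054740

x=-16.461 y=36.055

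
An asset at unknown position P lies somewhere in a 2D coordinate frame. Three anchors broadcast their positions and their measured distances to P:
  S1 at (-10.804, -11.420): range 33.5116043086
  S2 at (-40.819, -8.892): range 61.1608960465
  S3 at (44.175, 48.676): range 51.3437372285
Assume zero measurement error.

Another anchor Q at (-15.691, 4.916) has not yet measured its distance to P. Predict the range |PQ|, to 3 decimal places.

34.686

eq1: (x + 10.804)² + (y + 11.420)² = 33.5116043086²
eq2: (x + 40.819)² + (y + 8.892)² = 61.1608960465²
eq3: (x − 44.175)² + (y − 48.676)² = 51.3437372285²
eq3−eq1, eq3−eq2 (x²,y² cancel):
  -109.958·x − 120.192·y = -2560.489056
  -169.988·x − 115.136·y = -3680.001029
det = -109.958·-115.136 − -120.192·-169.988 = -7771.073408
x = (-2560.489056·-115.136 − -120.192·-3680.001029) / -7771.073408 = 18.980932
y = (-109.958·-3680.001029 − -2560.489056·-169.988) / -7771.073408 = 3.938563
|P − Q| = √((18.980932 − -15.691)² + (3.938563 − 4.916)²) = 34.685707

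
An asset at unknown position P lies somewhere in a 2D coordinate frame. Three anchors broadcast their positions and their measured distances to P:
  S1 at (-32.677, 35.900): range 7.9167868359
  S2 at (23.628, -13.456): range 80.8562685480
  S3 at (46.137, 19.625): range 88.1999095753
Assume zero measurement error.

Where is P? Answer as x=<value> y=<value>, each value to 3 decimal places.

eq1: (x + 32.677)² + (y − 35.900)² = 7.9167868359²
eq2: (x − 23.628)² + (y + 13.456)² = 80.8562685480²
eq3: (x − 46.137)² + (y − 19.625)² = 88.1999095753²
eq2−eq3, eq2−eq1 (x²,y² cancel):
  45.018·x + 66.162·y = 532.929188
  -112.610·x + 98.712·y = 8092.310659
det = 45.018·98.712 − 66.162·-112.610 = 11894.319636
x = (532.929188·98.712 − 66.162·8092.310659) / 11894.319636 = -40.590548
y = (45.018·8092.310659 − 532.929188·-112.610) / 11894.319636 = 35.673566

x=-40.591 y=35.674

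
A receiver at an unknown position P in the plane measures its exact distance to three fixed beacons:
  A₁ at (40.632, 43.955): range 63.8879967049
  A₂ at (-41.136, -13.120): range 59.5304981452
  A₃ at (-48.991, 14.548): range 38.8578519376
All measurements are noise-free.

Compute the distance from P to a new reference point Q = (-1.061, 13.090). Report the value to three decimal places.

eq1: (x − 40.632)² + (y − 43.955)² = 63.8879967049²
eq2: (x + 41.136)² + (y + 13.120)² = 59.5304981452²
eq3: (x + 48.991)² + (y − 14.548)² = 38.8578519376²
eq2−eq1, eq2−eq3 (x²,y² cancel):
  163.536·x + 114.150·y = 1180.900639
  -15.710·x + 55.336·y = 2781.405041
det = 163.536·55.336 − 114.150·-15.710 = 10842.724596
x = (1180.900639·55.336 − 114.150·2781.405041) / 10842.724596 = -23.255323
y = (163.536·2781.405041 − 1180.900639·-15.710) / 10842.724596 = 43.661701
|P − Q| = √((-23.255323 − -1.061)² + (43.661701 − 13.090)²) = 37.778525

37.779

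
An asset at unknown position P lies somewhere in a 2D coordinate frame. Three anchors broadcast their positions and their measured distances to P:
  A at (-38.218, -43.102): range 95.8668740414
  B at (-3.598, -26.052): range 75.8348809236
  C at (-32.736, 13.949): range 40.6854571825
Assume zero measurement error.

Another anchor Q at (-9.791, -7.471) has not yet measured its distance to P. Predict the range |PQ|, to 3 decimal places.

eq1: (x + 38.218)² + (y + 43.102)² = 95.8668740414²
eq2: (x + 3.598)² + (y + 26.052)² = 75.8348809236²
eq3: (x + 32.736)² + (y − 13.949)² = 40.6854571825²
eq2−eq3, eq2−eq1 (x²,y² cancel):
  -58.276·x + 80.002·y = 4670.190728
  -69.240·x − 34.100·y = -812.782754
det = -58.276·-34.100 − 80.002·-69.240 = 7526.550080
x = (4670.190728·-34.100 − 80.002·-812.782754) / 7526.550080 = -12.519582
y = (-58.276·-812.782754 − 4670.190728·-69.240) / 7526.550080 = 49.256263
|P − Q| = √((-12.519582 − -9.791)² + (49.256263 − -7.471)²) = 56.792848

56.793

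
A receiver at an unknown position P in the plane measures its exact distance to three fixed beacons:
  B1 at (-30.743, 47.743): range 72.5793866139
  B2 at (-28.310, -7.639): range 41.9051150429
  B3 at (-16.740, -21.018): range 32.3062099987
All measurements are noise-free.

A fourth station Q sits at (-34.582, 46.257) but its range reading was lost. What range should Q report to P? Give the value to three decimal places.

eq1: (x + 30.743)² + (y − 47.743)² = 72.5793866139²
eq2: (x + 28.310)² + (y + 7.639)² = 41.9051150429²
eq3: (x + 16.740)² + (y + 21.018)² = 32.3062099987²
eq2−eq1, eq2−eq3 (x²,y² cancel):
  -4.866·x + 110.764·y = -1147.013017
  23.140·x − 26.758·y = 574.520965
det = -4.866·-26.758 − 110.764·23.140 = -2432.874532
x = (-1147.013017·-26.758 − 110.764·574.520965) / -2432.874532 = 13.541375
y = (-4.866·574.520965 − -1147.013017·23.140) / -2432.874532 = -9.760578
|P − Q| = √((13.541375 − -34.582)² + (-9.760578 − 46.257)²) = 73.850039

73.850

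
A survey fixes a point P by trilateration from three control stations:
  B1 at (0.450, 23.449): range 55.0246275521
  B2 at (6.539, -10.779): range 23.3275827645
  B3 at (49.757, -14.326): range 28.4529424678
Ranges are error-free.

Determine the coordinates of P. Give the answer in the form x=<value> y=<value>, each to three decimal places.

eq1: (x − 0.450)² + (y − 23.449)² = 55.0246275521²
eq2: (x − 6.539)² + (y + 10.779)² = 23.3275827645²
eq3: (x − 49.757)² + (y + 14.326)² = 28.4529424678²
eq3−eq2, eq3−eq1 (x²,y² cancel):
  -86.436·x + 7.094·y = -2256.654146
  -98.614·x + 75.550·y = -4349.074926
det = -86.436·75.550 − 7.094·-98.614 = -5830.672084
x = (-2256.654146·75.550 − 7.094·-4349.074926) / -5830.672084 = 23.948849
y = (-86.436·-4349.074926 − -2256.654146·-98.614) / -5830.672084 = -26.305535

x=23.949 y=-26.306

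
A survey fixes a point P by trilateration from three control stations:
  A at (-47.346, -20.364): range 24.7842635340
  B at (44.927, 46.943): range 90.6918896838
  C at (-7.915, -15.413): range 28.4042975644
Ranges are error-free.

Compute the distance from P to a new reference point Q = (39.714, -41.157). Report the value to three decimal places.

eq1: (x + 47.346)² + (y + 20.364)² = 24.7842635340²
eq2: (x − 44.927)² + (y − 46.943)² = 90.6918896838²
eq3: (x + 7.915)² + (y + 15.413)² = 28.4042975644²
eq3−eq2, eq3−eq1 (x²,y² cancel):
  105.684·x + 124.712·y = -3496.341950
  -78.862·x − 9.902·y = 2548.672819
det = 105.684·-9.902 − 124.712·-78.862 = 8788.554776
x = (-3496.341950·-9.902 − 124.712·2548.672819) / 8788.554776 = -32.227063
y = (105.684·2548.672819 − -3496.341950·-78.862) / 8788.554776 = -0.725328
|P − Q| = √((-32.227063 − 39.714)² + (-0.725328 − -41.157)²) = 82.524158

82.524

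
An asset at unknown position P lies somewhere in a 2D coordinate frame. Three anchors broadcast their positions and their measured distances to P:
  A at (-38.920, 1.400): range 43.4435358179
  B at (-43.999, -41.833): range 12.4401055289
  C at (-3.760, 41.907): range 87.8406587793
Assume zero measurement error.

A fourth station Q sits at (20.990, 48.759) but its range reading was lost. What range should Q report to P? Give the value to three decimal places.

eq1: (x + 38.920)² + (y − 1.400)² = 43.4435358179²
eq2: (x + 43.999)² + (y + 41.833)² = 12.4401055289²
eq3: (x + 3.760)² + (y − 41.907)² = 87.8406587793²
eq1−eq2, eq1−eq3 (x²,y² cancel):
  -10.158·x − 86.466·y = 3901.770069
  70.320·x + 81.014·y = -5575.032681
det = -10.158·81.014 − -86.466·70.320 = 5257.348908
x = (3901.770069·81.014 − -86.466·-5575.032681) / 5257.348908 = -31.565867
y = (-10.158·-5575.032681 − 3901.770069·70.320) / 5257.348908 = -41.416557
|P − Q| = √((-31.565867 − 20.990)² + (-41.416557 − 48.759)²) = 104.373130

104.373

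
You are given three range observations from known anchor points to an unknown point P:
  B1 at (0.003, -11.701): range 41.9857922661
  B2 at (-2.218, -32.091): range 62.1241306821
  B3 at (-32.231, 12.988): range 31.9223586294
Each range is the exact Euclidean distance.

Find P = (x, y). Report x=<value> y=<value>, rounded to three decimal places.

x=-5.195 y=29.962

eq1: (x − 0.003)² + (y + 11.701)² = 41.9857922661²
eq2: (x + 2.218)² + (y + 32.091)² = 62.1241306821²
eq3: (x + 32.231)² + (y − 12.988)² = 31.9223586294²
eq3−eq2, eq3−eq1 (x²,y² cancel):
  60.026·x − 90.158·y = -3013.144333
  64.468·x − 49.378·y = -1814.381867
det = 60.026·-49.378 − -90.158·64.468 = 2848.342116
x = (-3013.144333·-49.378 − -90.158·-1814.381867) / 2848.342116 = -5.195303
y = (60.026·-1814.381867 − -3013.144333·64.468) / 2848.342116 = 29.961746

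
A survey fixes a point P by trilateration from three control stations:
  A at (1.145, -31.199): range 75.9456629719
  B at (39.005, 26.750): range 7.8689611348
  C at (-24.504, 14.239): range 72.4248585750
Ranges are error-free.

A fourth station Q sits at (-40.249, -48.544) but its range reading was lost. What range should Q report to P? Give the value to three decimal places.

116.760

eq1: (x − 1.145)² + (y + 31.199)² = 75.9456629719²
eq2: (x − 39.005)² + (y − 26.750)² = 7.8689611348²
eq3: (x + 24.504)² + (y − 14.239)² = 72.4248585750²
eq2−eq3, eq2−eq1 (x²,y² cancel):
  -127.018·x − 25.022·y = -6617.196978
  -75.720·x − 115.898·y = -6968.087074
det = -127.018·-115.898 − -25.022·-75.720 = 12826.466324
x = (-6617.196978·-115.898 − -25.022·-6968.087074) / 12826.466324 = 46.198571
y = (-127.018·-6968.087074 − -6617.196978·-75.720) / 12826.466324 = 29.939527
|P − Q| = √((46.198571 − -40.249)² + (29.939527 − -48.544)²) = 116.759781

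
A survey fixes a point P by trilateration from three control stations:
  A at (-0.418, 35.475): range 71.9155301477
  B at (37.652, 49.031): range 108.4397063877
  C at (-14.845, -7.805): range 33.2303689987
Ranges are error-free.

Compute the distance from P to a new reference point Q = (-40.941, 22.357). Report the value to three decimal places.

43.121

eq1: (x + 0.418)² + (y − 35.475)² = 71.9155301477²
eq2: (x − 37.652)² + (y − 49.031)² = 108.4397063877²
eq3: (x + 14.845)² + (y + 7.805)² = 33.2303689987²
eq2−eq3, eq2−eq1 (x²,y² cancel):
  -104.994·x − 113.672·y = 7114.492483
  -76.140·x − 27.112·y = 4024.264729
det = -104.994·-27.112 − -113.672·-76.140 = -5808.388752
x = (7114.492483·-27.112 − -113.672·4024.264729) / -5808.388752 = -45.547588
y = (-104.994·4024.264729 − 7114.492483·-76.140) / -5808.388752 = -20.517533
|P − Q| = √((-45.547588 − -40.941)² + (-20.517533 − 22.357)²) = 43.121297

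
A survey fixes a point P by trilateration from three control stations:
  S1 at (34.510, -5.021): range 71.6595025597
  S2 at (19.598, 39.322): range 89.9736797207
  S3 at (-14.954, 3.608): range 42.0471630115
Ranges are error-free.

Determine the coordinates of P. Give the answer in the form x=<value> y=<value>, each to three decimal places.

x=-30.332 y=-35.526

eq1: (x − 34.510)² + (y + 5.021)² = 71.6595025597²
eq2: (x − 19.598)² + (y − 39.322)² = 89.9736797207²
eq3: (x + 14.954)² + (y − 3.608)² = 42.0471630115²
eq2−eq3, eq2−eq1 (x²,y² cancel):
  -69.104·x − 71.428·y = 4633.637617
  29.824·x − 88.686·y = 2246.027988
det = -69.104·-88.686 − -71.428·29.824 = 8258.826016
x = (4633.637617·-88.686 − -71.428·2246.027988) / 8258.826016 = -30.332338
y = (-69.104·2246.027988 − 4633.637617·29.824) / 8258.826016 = -35.526009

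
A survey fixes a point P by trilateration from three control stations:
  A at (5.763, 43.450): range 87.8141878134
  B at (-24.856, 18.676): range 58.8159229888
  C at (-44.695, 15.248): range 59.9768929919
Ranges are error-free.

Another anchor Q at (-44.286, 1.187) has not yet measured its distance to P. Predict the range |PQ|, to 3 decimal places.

47.130

eq1: (x − 5.763)² + (y − 43.450)² = 87.8141878134²
eq2: (x + 24.856)² + (y − 18.676)² = 58.8159229888²
eq3: (x + 44.695)² + (y − 15.248)² = 59.9768929919²
eq1−eq2, eq1−eq3 (x²,y² cancel):
  -61.238·x − 49.548·y = 3297.517827
  -100.916·x − 56.404·y = 4423.133748
det = -61.238·-56.404 − -49.548·-100.916 = -1546.117816
x = (3297.517827·-56.404 − -49.548·4423.133748) / -1546.117816 = -21.450005
y = (-61.238·4423.133748 − 3297.517827·-100.916) / -1546.117816 = -40.041221
|P − Q| = √((-21.450005 − -44.286)² + (-40.041221 − 1.187)²) = 47.130127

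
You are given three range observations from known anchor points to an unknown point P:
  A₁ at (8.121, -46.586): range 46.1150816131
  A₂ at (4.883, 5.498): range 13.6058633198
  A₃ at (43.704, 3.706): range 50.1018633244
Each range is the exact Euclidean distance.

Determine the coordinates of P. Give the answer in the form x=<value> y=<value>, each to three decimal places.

eq1: (x − 8.121)² + (y + 46.586)² = 46.1150816131²
eq2: (x − 4.883)² + (y − 5.498)² = 13.6058633198²
eq3: (x − 43.704)² + (y − 3.706)² = 50.1018633244²
eq2−eq1, eq2−eq3 (x²,y² cancel):
  6.476·x − 104.168·y = 240.653108
  77.642·x − 3.584·y = -455.374833
det = 6.476·-3.584 − -104.168·77.642 = 8064.601872
x = (240.653108·-3.584 − -104.168·-455.374833) / 8064.601872 = -5.988887
y = (6.476·-455.374833 − 240.653108·77.642) / 8064.601872 = -2.682562

x=-5.989 y=-2.683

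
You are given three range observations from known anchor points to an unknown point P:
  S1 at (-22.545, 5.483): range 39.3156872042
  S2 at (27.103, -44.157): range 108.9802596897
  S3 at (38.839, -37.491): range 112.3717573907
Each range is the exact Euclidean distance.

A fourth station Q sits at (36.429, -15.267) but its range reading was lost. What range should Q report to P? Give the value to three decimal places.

96.715

eq1: (x + 22.545)² + (y − 5.483)² = 39.3156872042²
eq2: (x − 27.103)² + (y + 44.157)² = 108.9802596897²
eq3: (x − 38.839)² + (y + 37.491)² = 112.3717573907²
eq1−eq2, eq1−eq3 (x²,y² cancel):
  99.296·x − 99.280·y = -8184.900798
  122.768·x − 85.948·y = -8705.985911
det = 99.296·-85.948 − -99.280·122.768 = 3654.114432
x = (-8184.900798·-85.948 − -99.280·-8705.985911) / 3654.114432 = -44.020085
y = (99.296·-8705.985911 − -8184.900798·122.768) / 3654.114432 = 38.415415
|P − Q| = √((-44.020085 − 36.429)² + (38.415415 − -15.267)²) = 96.715340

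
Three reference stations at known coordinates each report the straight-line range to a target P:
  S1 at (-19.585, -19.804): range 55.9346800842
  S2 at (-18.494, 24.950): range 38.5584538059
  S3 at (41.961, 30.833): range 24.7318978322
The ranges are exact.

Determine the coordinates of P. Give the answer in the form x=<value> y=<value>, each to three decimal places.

x=19.742 y=19.972

eq1: (x + 19.585)² + (y + 19.804)² = 55.9346800842²
eq2: (x + 18.494)² + (y − 24.950)² = 38.5584538059²
eq3: (x − 41.961)² + (y − 30.833)² = 24.7318978322²
eq2−eq1, eq2−eq3 (x²,y² cancel):
  -2.182·x − 89.508·y = -1830.693971
  120.910·x + 11.766·y = 2621.956464
det = -2.182·11.766 − -89.508·120.910 = 10796.738868
x = (-1830.693971·11.766 − -89.508·2621.956464) / 10796.738868 = 19.741714
y = (-2.182·2621.956464 − -1830.693971·120.910) / 10796.738868 = 19.971595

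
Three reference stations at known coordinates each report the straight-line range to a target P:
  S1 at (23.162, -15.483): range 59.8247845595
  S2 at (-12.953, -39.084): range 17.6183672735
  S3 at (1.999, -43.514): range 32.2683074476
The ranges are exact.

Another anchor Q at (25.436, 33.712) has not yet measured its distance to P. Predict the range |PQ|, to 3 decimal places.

94.331

eq1: (x − 23.162)² + (y + 15.483)² = 59.8247845595²
eq2: (x + 12.953)² + (y + 39.084)² = 17.6183672735²
eq3: (x − 1.999)² + (y + 43.514)² = 32.2683074476²
eq2−eq1, eq2−eq3 (x²,y² cancel):
  72.230·x + 47.202·y = -4187.735714
  29.904·x − 8.860·y = -528.711868
det = 72.230·-8.860 − 47.202·29.904 = -2051.486408
x = (-4187.735714·-8.860 − 47.202·-528.711868) / -2051.486408 = -30.251039
y = (72.230·-528.711868 − -4187.735714·29.904) / -2051.486408 = -42.428354
|P − Q| = √((-30.251039 − 25.436)² + (-42.428354 − 33.712)²) = 94.331330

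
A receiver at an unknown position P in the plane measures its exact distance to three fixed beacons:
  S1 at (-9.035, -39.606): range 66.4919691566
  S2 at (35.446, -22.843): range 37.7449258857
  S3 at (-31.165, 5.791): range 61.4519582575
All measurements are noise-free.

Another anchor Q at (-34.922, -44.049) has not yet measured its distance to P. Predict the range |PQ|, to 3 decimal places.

87.152

eq1: (x + 9.035)² + (y + 39.606)² = 66.4919691566²
eq2: (x − 35.446)² + (y + 22.843)² = 37.7449258857²
eq3: (x + 31.165)² + (y − 5.791)² = 61.4519582575²
eq1−eq2, eq1−eq3 (x²,y² cancel):
  88.962·x + 33.526·y = 3124.457636
  -44.260·x + 90.794·y = -0.634766
det = 88.962·90.794 − 33.526·-44.260 = 9561.076588
x = (3124.457636·90.794 − 33.526·-0.634766) / 9561.076588 = 29.672735
y = (88.962·-0.634766 − 3124.457636·-44.260) / 9561.076588 = 14.457789
|P − Q| = √((29.672735 − -34.922)² + (14.457789 − -44.049)²) = 87.152304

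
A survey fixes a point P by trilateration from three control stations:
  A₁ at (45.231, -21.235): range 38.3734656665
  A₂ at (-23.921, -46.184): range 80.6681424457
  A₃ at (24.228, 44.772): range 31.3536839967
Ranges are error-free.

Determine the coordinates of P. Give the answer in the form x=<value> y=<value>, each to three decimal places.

x=29.871 y=13.930

eq1: (x − 45.231)² + (y + 21.235)² = 38.3734656665²
eq2: (x + 23.921)² + (y + 46.184)² = 80.6681424457²
eq3: (x − 24.228)² + (y − 44.772)² = 31.3536839967²
eq1−eq3, eq1−eq2 (x²,y² cancel):
  -42.006·x + 132.014·y = 584.228749
  -138.304·x − 49.898·y = -4826.418827
det = -42.006·-49.898 − 132.014·-138.304 = 20354.079644
x = (584.228749·-49.898 − 132.014·-4826.418827) / 20354.079644 = 29.871309
y = (-42.006·-4826.418827 − 584.228749·-138.304) / 20354.079644 = 13.930363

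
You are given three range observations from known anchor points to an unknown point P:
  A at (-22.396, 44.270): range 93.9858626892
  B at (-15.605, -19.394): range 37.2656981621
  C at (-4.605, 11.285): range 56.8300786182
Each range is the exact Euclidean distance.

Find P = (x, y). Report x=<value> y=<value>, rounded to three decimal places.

eq1: (x + 22.396)² + (y − 44.270)² = 93.9858626892²
eq2: (x + 15.605)² + (y + 19.394)² = 37.2656981621²
eq3: (x + 4.605)² + (y − 11.285)² = 56.8300786182²
eq3−eq2, eq3−eq1 (x²,y² cancel):
  -22.000·x − 61.358·y = 2312.011587
  -35.582·x + 65.970·y = -3290.828084
det = -22.000·65.970 − -61.358·-35.582 = -3634.580356
x = (2312.011587·65.970 − -61.358·-3290.828084) / -3634.580356 = 13.590352
y = (-22.000·-3290.828084 − 2312.011587·-35.582) / -3634.580356 = -42.553527

x=13.590 y=-42.554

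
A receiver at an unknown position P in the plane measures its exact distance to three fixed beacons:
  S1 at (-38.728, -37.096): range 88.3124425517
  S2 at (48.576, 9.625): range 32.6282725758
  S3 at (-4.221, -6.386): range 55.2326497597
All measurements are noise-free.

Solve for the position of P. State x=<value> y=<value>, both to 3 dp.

x=48.453 y=-23.003

eq1: (x + 38.728)² + (y + 37.096)² = 88.3124425517²
eq2: (x − 48.576)² + (y − 9.625)² = 32.6282725758²
eq3: (x + 4.221)² + (y + 6.386)² = 55.2326497597²
eq1−eq3, eq1−eq2 (x²,y² cancel):
  69.014·x + 61.420·y = 1931.068547
  174.608·x + 93.442·y = 6310.780539
det = 69.014·93.442 − 61.420·174.608 = -4275.617172
x = (1931.068547·93.442 − 61.420·6310.780539) / -4275.617172 = 48.452709
y = (69.014·6310.780539 − 1931.068547·174.608) / -4275.617172 = -23.003040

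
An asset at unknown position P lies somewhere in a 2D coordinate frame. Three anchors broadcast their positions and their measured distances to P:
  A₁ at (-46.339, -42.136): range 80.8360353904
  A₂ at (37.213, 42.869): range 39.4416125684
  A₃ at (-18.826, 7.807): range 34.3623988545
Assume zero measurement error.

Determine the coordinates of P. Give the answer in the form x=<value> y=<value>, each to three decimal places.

eq1: (x + 46.339)² + (y + 42.136)² = 80.8360353904²
eq2: (x − 37.213)² + (y − 42.869)² = 39.4416125684²
eq3: (x + 18.826)² + (y − 7.807)² = 34.3623988545²
eq1−eq3, eq1−eq2 (x²,y² cancel):
  55.026·x + 99.886·y = 1846.312271
  167.104·x + 170.010·y = 4278.636929
det = 55.026·170.010 − 99.886·167.104 = -7336.379884
x = (1846.312271·170.010 − 99.886·4278.636929) / -7336.379884 = 15.468716
y = (55.026·4278.636929 − 1846.312271·167.104) / -7336.379884 = 9.962664

x=15.469 y=9.963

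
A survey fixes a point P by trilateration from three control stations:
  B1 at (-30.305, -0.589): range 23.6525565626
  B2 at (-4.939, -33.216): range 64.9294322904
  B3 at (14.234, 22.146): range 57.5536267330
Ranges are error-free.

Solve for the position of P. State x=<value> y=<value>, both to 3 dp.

eq1: (x + 30.305)² + (y + 0.589)² = 23.6525565626²
eq2: (x + 4.939)² + (y + 33.216)² = 64.9294322904²
eq3: (x − 14.234)² + (y − 22.146)² = 57.5536267330²
eq3−eq2, eq3−eq1 (x²,y² cancel):
  -38.346·x − 110.724·y = -468.766922
  -89.078·x − 45.470·y = 2978.664392
det = -38.346·-45.470 − -110.724·-89.078 = -8119.479852
x = (-468.766922·-45.470 − -110.724·2978.664392) / -8119.479852 = -43.244700
y = (-38.346·2978.664392 − -468.766922·-89.078) / -8119.479852 = 19.210182

x=-43.245 y=19.210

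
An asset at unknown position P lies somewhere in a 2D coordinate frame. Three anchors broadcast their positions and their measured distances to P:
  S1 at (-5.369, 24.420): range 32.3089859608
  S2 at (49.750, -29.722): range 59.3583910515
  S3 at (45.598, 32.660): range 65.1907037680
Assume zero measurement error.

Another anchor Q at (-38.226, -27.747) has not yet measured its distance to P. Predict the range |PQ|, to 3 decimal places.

eq1: (x + 5.369)² + (y − 24.420)² = 32.3089859608²
eq2: (x − 49.750)² + (y + 29.722)² = 59.3583910515²
eq3: (x − 45.598)² + (y − 32.660)² = 65.1907037680²
eq3−eq2, eq3−eq1 (x²,y² cancel):
  8.304·x − 124.764·y = 939.015850
  -101.934·x − 16.480·y = 685.266641
det = 8.304·-16.480 − -124.764·-101.934 = -12854.543496
x = (939.015850·-16.480 − -124.764·685.266641) / -12854.543496 = -5.447228
y = (8.304·685.266641 − 939.015850·-101.934) / -12854.543496 = -7.888891
|P − Q| = √((-5.447228 − -38.226)² + (-7.888891 − -27.747)²) = 38.324827

38.325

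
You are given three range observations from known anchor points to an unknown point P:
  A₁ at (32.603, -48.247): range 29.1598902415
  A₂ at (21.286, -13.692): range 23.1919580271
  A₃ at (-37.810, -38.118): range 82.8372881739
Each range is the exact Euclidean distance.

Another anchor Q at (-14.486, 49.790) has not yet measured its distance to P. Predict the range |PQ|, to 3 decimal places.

eq1: (x − 32.603)² + (y + 48.247)² = 29.1598902415²
eq2: (x − 21.286)² + (y + 13.692)² = 23.1919580271²
eq3: (x + 37.810)² + (y + 38.118)² = 82.8372881739²
eq2−eq3, eq2−eq1 (x²,y² cancel):
  -118.192·x − 48.852·y = -4082.136031
  22.634·x − 69.110·y = 2437.731676
det = -118.192·-69.110 − -48.852·22.634 = 9273.965288
x = (-4082.136031·-69.110 − -48.852·2437.731676) / 9273.965288 = 43.261375
y = (-118.192·2437.731676 − -4082.136031·22.634) / 9273.965288 = -21.104814
|P − Q| = √((43.261375 − -14.486)² + (-21.104814 − 49.790)²) = 91.437596

91.438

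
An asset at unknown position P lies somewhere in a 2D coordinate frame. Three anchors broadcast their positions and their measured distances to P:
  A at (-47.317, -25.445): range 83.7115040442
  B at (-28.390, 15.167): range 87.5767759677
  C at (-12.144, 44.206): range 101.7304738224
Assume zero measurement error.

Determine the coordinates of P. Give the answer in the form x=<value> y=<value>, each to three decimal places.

x=33.671 y=-46.624

eq1: (x + 47.317)² + (y + 25.445)² = 83.7115040442²
eq2: (x + 28.390)² + (y − 15.167)² = 87.5767759677²
eq3: (x + 12.144)² + (y − 44.206)² = 101.7304738224²
eq3−eq1, eq3−eq2 (x²,y² cancel):
  -70.346·x − 139.302·y = 4126.172737
  -32.492·x − 58.078·y = 1613.780432
det = -70.346·-58.078 − -139.302·-32.492 = -440.645596
x = (4126.172737·-58.078 − -139.302·1613.780432) / -440.645596 = 33.671092
y = (-70.346·1613.780432 − 4126.172737·-32.492) / -440.645596 = -46.623877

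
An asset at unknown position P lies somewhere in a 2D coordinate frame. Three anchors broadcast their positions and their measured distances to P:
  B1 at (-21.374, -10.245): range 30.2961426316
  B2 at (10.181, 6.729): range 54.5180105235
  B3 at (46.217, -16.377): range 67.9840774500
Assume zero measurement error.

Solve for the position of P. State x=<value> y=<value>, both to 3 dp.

x=-17.425 y=-40.283

eq1: (x + 21.374)² + (y + 10.245)² = 30.2961426316²
eq2: (x − 10.181)² + (y − 6.729)² = 54.5180105235²
eq3: (x − 46.217)² + (y + 16.377)² = 67.9840774500²
eq1−eq3, eq1−eq2 (x²,y² cancel):
  135.182·x − 12.264·y = -1861.569211
  63.110·x + 33.948·y = -2467.232912
det = 135.182·33.948 − -12.264·63.110 = 5363.139576
x = (-1861.569211·33.948 − -12.264·-2467.232912) / 5363.139576 = -17.425371
y = (135.182·-2467.232912 − -1861.569211·63.110) / 5363.139576 = -40.282719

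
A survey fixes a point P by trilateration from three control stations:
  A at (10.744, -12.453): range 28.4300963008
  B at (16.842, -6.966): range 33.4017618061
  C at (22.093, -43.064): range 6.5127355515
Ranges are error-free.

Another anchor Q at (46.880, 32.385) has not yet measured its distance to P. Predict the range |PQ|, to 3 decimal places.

eq1: (x − 10.744)² + (y + 12.453)² = 28.4300963008²
eq2: (x − 16.842)² + (y + 6.966)² = 33.4017618061²
eq3: (x − 22.093)² + (y + 43.064)² = 6.5127355515²
eq1−eq2, eq1−eq3 (x²,y² cancel):
  12.196·x + 10.974·y = -245.739941
  22.698·x − 61.222·y = 2837.952651
det = 12.196·-61.222 − 10.974·22.698 = -995.751364
x = (-245.739941·-61.222 − 10.974·2837.952651) / -995.751364 = 16.167692
y = (12.196·2837.952651 − -245.739941·22.698) / -995.751364 = -40.360955
|P − Q| = √((16.167692 − 46.880)² + (-40.360955 − 32.385)²) = 78.963408

78.963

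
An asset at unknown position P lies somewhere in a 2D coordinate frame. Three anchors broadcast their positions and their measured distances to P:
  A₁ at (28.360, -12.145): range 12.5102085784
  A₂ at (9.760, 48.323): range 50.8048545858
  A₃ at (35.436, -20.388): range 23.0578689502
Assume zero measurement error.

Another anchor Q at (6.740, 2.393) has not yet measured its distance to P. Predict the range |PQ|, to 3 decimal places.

eq1: (x − 28.360)² + (y + 12.145)² = 12.5102085784²
eq2: (x − 9.760)² + (y − 48.323)² = 50.8048545858²
eq3: (x − 35.436)² + (y + 20.388)² = 23.0578689502²
eq2−eq3, eq2−eq1 (x²,y² cancel):
  51.352·x − 137.422·y = 1290.478640
  37.200·x − 120.936·y = 946.048627
det = 51.352·-120.936 − -137.422·37.200 = -1098.207072
x = (1290.478640·-120.936 − -137.422·946.048627) / -1098.207072 = 23.727247
y = (51.352·946.048627 − 1290.478640·37.200) / -1098.207072 = -0.524203
|P − Q| = √((23.727247 − 6.740)² + (-0.524203 − 2.393)²) = 17.235911

17.236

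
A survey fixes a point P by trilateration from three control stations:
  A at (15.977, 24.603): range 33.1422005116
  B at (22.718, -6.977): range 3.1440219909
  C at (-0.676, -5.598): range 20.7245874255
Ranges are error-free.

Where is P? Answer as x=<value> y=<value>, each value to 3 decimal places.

eq1: (x − 15.977)² + (y − 24.603)² = 33.1422005116²
eq2: (x − 22.718)² + (y + 6.977)² = 3.1440219909²
eq3: (x + 0.676)² + (y + 5.598)² = 20.7245874255²
eq1−eq2, eq1−eq3 (x²,y² cancel):
  13.482·x − 63.160·y = 792.734495
  -33.306·x − 60.402·y = -159.880627
det = 13.482·-60.402 − -63.160·-33.306 = -2917.946724
x = (792.734495·-60.402 − -63.160·-159.880627) / -2917.946724 = 19.870414
y = (13.482·-159.880627 − 792.734495·-33.306) / -2917.946724 = -8.309715

x=19.870 y=-8.310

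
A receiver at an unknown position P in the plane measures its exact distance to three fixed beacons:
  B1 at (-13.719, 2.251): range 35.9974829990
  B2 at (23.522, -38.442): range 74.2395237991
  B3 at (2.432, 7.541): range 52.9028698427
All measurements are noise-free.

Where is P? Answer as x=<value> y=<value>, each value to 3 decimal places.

eq1: (x + 13.719)² + (y − 2.251)² = 35.9974829990²
eq2: (x − 23.522)² + (y + 38.442)² = 74.2395237991²
eq3: (x − 2.432)² + (y − 7.541)² = 52.9028698427²
eq2−eq1, eq2−eq3 (x²,y² cancel):
  -74.482·x + 81.386·y = 2377.894226
  -42.180·x + 91.966·y = 744.502713
det = -74.482·91.966 − 81.386·-42.180 = -3416.950132
x = (2377.894226·91.966 − 81.386·744.502713) / -3416.950132 = -46.267378
y = (-74.482·744.502713 − 2377.894226·-42.180) / -3416.950132 = -13.125017

x=-46.267 y=-13.125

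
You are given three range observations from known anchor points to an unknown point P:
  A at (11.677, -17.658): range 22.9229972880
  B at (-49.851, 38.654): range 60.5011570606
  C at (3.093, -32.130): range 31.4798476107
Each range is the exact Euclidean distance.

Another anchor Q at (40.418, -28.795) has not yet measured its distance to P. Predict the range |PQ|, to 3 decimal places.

52.675

eq1: (x − 11.677)² + (y + 17.658)² = 22.9229972880²
eq2: (x + 49.851)² + (y − 38.654)² = 60.5011570606²
eq3: (x − 3.093)² + (y + 32.130)² = 31.4798476107²
eq2−eq3, eq2−eq1 (x²,y² cancel):
  105.888·x − 141.568·y = -267.941168
  123.056·x − 112.624·y = -396.170423
det = 105.888·-112.624 − -141.568·123.056 = 5495.261696
x = (-267.941168·-112.624 − -141.568·-396.170423) / 5495.261696 = -4.714689
y = (105.888·-396.170423 − -267.941168·123.056) / 5495.261696 = -1.633758
|P − Q| = √((-4.714689 − 40.418)² + (-1.633758 − -28.795)²) = 52.675352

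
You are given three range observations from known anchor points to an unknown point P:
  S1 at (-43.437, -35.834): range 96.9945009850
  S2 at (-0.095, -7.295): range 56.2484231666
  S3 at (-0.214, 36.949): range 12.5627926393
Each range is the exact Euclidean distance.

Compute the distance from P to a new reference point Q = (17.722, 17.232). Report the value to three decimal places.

34.459

eq1: (x + 43.437)² + (y + 35.834)² = 96.9945009850²
eq2: (x + 0.095)² + (y + 7.295)² = 56.2484231666²
eq3: (x + 0.214)² + (y − 36.949)² = 12.5627926393²
eq1−eq3, eq1−eq2 (x²,y² cancel):
  86.446·x + 145.566·y = 7444.535334
  86.684·x + 57.078·y = 3126.425638
det = 86.446·57.078 − 145.566·86.684 = -7684.078356
x = (7444.535334·57.078 − 145.566·3126.425638) / -7684.078356 = 3.927873
y = (86.446·3126.425638 − 7444.535334·86.684) / -7684.078356 = 48.809381
|P − Q| = √((3.927873 − 17.722)² + (48.809381 − 17.232)²) = 34.458801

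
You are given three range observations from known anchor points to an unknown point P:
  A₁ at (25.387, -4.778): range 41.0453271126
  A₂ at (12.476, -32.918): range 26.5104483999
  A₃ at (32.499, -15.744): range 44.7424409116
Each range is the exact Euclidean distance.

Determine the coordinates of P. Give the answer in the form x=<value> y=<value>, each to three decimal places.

x=-11.774 y=-22.207

eq1: (x − 25.387)² + (y + 4.778)² = 41.0453271126²
eq2: (x − 12.476)² + (y + 32.918)² = 26.5104483999²
eq3: (x − 32.499)² + (y + 15.744)² = 44.7424409116²
eq1−eq2, eq1−eq3 (x²,y² cancel):
  -25.822·x − 56.280·y = 1553.831250
  14.224·x − 21.932·y = 319.562343
det = -25.822·-21.932 − -56.280·14.224 = 1366.854824
x = (1553.831250·-21.932 − -56.280·319.562343) / 1366.854824 = -11.774227
y = (-25.822·319.562343 − 1553.831250·14.224) / 1366.854824 = -22.206773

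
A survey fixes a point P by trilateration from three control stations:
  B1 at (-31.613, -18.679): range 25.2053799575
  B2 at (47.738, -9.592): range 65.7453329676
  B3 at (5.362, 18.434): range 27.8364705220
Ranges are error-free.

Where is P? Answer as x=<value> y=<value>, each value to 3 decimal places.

eq1: (x + 31.613)² + (y + 18.679)² = 25.2053799575²
eq2: (x − 47.738)² + (y + 9.592)² = 65.7453329676²
eq3: (x − 5.362)² + (y − 18.434)² = 27.8364705220²
eq3−eq2, eq3−eq1 (x²,y² cancel):
  84.752·x − 56.052·y = -1545.220008
  -73.950·x − 74.226·y = 1119.281322
det = 84.752·-74.226 − -56.052·-73.950 = -10435.847352
x = (-1545.220008·-74.226 − -56.052·1119.281322) / -10435.847352 = -17.002305
y = (84.752·1119.281322 − -1545.220008·-73.950) / -10435.847352 = 1.859714

x=-17.002 y=1.860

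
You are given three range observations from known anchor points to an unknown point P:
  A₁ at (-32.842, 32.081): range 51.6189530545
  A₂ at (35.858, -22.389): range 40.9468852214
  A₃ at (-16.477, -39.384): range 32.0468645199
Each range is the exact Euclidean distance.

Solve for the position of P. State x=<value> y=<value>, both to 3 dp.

eq1: (x + 32.842)² + (y − 32.081)² = 51.6189530545²
eq2: (x − 35.858)² + (y + 22.389)² = 40.9468852214²
eq3: (x + 16.477)² + (y + 39.384)² = 32.0468645199²
eq3−eq2, eq3−eq1 (x²,y² cancel):
  104.670·x + 33.990·y = -685.173384
  -32.730·x + 142.930·y = -1352.318249
det = 104.670·142.930 − 33.990·-32.730 = 16072.975800
x = (-685.173384·142.930 − 33.990·-1352.318249) / 16072.975800 = -3.233162
y = (104.670·-1352.318249 − -685.173384·-32.730) / 16072.975800 = -10.201775

x=-3.233 y=-10.202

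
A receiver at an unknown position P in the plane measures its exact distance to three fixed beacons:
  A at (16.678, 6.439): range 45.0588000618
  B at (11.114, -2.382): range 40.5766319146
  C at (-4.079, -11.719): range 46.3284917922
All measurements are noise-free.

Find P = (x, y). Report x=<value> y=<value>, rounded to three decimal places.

eq1: (x − 16.678)² + (y − 6.439)² = 45.0588000618²
eq2: (x − 11.114)² + (y + 2.382)² = 40.5766319146²
eq3: (x + 4.079)² + (y + 11.719)² = 46.3284917922²
eq1−eq3, eq1−eq2 (x²,y² cancel):
  -41.514·x − 36.316·y = -281.676892
  -11.128·x − 17.642·y = 193.410920
det = -41.514·-17.642 − -36.316·-11.128 = 328.265540
x = (-281.676892·-17.642 − -36.316·193.410920) / 328.265540 = 36.535223
y = (-41.514·193.410920 − -281.676892·-11.128) / 328.265540 = -34.008326

x=36.535 y=-34.008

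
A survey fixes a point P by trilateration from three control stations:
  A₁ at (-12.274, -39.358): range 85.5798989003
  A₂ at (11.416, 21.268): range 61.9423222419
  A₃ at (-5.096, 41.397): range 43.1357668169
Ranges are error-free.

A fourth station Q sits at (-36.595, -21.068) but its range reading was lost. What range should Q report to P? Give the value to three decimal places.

eq1: (x + 12.274)² + (y + 39.358)² = 85.5798989003²
eq2: (x − 11.416)² + (y − 21.268)² = 61.9423222419²
eq3: (x + 5.096)² + (y − 41.397)² = 43.1357668169²
eq2−eq3, eq2−eq1 (x²,y² cancel):
  -33.024·x + 40.258·y = 3133.184851
  -47.380·x − 121.252·y = -2370.017451
det = -33.024·-121.252 − 40.258·-47.380 = 5911.650088
x = (3133.184851·-121.252 − 40.258·-2370.017451) / 5911.650088 = -48.124088
y = (-33.024·-2370.017451 − 3133.184851·-47.380) / 5911.650088 = 38.351010
|P − Q| = √((-48.124088 − -36.595)² + (38.351010 − -21.068)²) = 60.527173

60.527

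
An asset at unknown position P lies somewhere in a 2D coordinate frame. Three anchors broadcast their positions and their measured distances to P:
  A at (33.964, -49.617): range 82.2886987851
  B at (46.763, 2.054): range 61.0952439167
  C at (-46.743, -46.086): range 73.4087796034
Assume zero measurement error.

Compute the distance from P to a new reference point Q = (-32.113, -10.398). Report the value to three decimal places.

35.268

eq1: (x − 33.964)² + (y + 49.617)² = 82.2886987851²
eq2: (x − 46.763)² + (y − 2.054)² = 61.0952439167²
eq3: (x + 46.743)² + (y + 46.086)² = 73.4087796034²
eq3−eq1, eq3−eq2 (x²,y² cancel):
  161.414·x − 7.062·y = -2076.008485
  187.012·x + 96.280·y = -461.610266
det = 161.414·96.280 − -7.062·187.012 = 16861.618664
x = (-2076.008485·96.280 − -7.062·-461.610266) / 16861.618664 = -12.047360
y = (161.414·-461.610266 − -2076.008485·187.012) / 16861.618664 = 18.606051
|P − Q| = √((-12.047360 − -32.113)² + (18.606051 − -10.398)²) = 35.268469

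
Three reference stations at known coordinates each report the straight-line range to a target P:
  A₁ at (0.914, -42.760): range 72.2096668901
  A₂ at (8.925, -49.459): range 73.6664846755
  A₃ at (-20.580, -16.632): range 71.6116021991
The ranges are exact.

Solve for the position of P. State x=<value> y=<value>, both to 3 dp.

eq1: (x − 0.914)² + (y + 42.760)² = 72.2096668901²
eq2: (x − 8.925)² + (y + 49.459)² = 73.6664846755²
eq3: (x + 20.580)² + (y + 16.632)² = 71.6116021991²
eq2−eq3, eq2−eq1 (x²,y² cancel):
  -59.010·x + 65.654·y = -1527.159087
  -16.022·x + 13.398·y = -484.080338
det = -59.010·13.398 − 65.654·-16.022 = 261.292408
x = (-1527.159087·13.398 − 65.654·-484.080338) / 261.292408 = 43.326682
y = (-59.010·-484.080338 − -1527.159087·-16.022) / 261.292408 = 15.681427

x=43.327 y=15.681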